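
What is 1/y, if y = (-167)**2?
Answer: 1/27889 ≈ 3.5856e-5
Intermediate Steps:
y = 27889
1/y = 1/27889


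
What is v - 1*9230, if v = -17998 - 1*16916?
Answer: -44144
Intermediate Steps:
v = -34914 (v = -17998 - 16916 = -34914)
v - 1*9230 = -34914 - 1*9230 = -34914 - 9230 = -44144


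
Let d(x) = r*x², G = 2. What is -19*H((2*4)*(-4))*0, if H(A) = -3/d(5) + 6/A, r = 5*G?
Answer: 0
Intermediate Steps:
r = 10 (r = 5*2 = 10)
d(x) = 10*x²
H(A) = -3/250 + 6/A (H(A) = -3/(10*5²) + 6/A = -3/(10*25) + 6/A = -3/250 + 6/A)
-19*H((2*4)*(-4))*0 = -19*(-3/250 + 6/(((2*4)*(-4))))*0 = -19*(-3/250 + 6/((8*(-4))))*0 = -19*(-3/250 + 6/(-32))*0 = -19*(-3/250 + 6*(-1/32))*0 = -19*(-3/250 - 3/16)*0 = -19*(-399/2000)*0 = (7581/2000)*0 = 0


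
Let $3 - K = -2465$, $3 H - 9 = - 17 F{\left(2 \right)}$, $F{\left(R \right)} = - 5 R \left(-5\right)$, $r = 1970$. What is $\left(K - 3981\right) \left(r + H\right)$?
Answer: $- \frac{7669397}{3} \approx -2.5565 \cdot 10^{6}$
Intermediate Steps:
$F{\left(R \right)} = 25 R$
$H = - \frac{841}{3}$ ($H = 3 + \frac{\left(-17\right) 25 \cdot 2}{3} = 3 + \frac{\left(-17\right) 50}{3} = 3 + \frac{1}{3} \left(-850\right) = 3 - \frac{850}{3} = - \frac{841}{3} \approx -280.33$)
$K = 2468$ ($K = 3 - -2465 = 3 + 2465 = 2468$)
$\left(K - 3981\right) \left(r + H\right) = \left(2468 - 3981\right) \left(1970 - \frac{841}{3}\right) = \left(-1513\right) \frac{5069}{3} = - \frac{7669397}{3}$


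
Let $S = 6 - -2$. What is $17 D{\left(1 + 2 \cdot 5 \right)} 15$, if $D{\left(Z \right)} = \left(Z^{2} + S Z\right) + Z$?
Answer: $56100$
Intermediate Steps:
$S = 8$ ($S = 6 + 2 = 8$)
$D{\left(Z \right)} = Z^{2} + 9 Z$ ($D{\left(Z \right)} = \left(Z^{2} + 8 Z\right) + Z = Z^{2} + 9 Z$)
$17 D{\left(1 + 2 \cdot 5 \right)} 15 = 17 \left(1 + 2 \cdot 5\right) \left(9 + \left(1 + 2 \cdot 5\right)\right) 15 = 17 \left(1 + 10\right) \left(9 + \left(1 + 10\right)\right) 15 = 17 \cdot 11 \left(9 + 11\right) 15 = 17 \cdot 11 \cdot 20 \cdot 15 = 17 \cdot 220 \cdot 15 = 3740 \cdot 15 = 56100$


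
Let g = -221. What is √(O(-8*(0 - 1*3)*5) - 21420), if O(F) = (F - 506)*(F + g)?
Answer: √17566 ≈ 132.54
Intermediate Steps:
O(F) = (-506 + F)*(-221 + F) (O(F) = (F - 506)*(F - 221) = (-506 + F)*(-221 + F))
√(O(-8*(0 - 1*3)*5) - 21420) = √((111826 + (-8*(0 - 1*3)*5)² - 727*(-8*(0 - 1*3))*5) - 21420) = √((111826 + (-8*(0 - 3)*5)² - 727*(-8*(0 - 3))*5) - 21420) = √((111826 + (-8*(-3)*5)² - 727*(-8*(-3))*5) - 21420) = √((111826 + (24*5)² - 17448*5) - 21420) = √((111826 + 120² - 727*120) - 21420) = √((111826 + 14400 - 87240) - 21420) = √(38986 - 21420) = √17566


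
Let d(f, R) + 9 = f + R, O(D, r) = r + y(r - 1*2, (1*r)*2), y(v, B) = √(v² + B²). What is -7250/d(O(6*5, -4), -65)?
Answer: 3625/34 ≈ 106.62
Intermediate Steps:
y(v, B) = √(B² + v²)
O(D, r) = r + √((-2 + r)² + 4*r²) (O(D, r) = r + √(((1*r)*2)² + (r - 1*2)²) = r + √((r*2)² + (r - 2)²) = r + √((2*r)² + (-2 + r)²) = r + √(4*r² + (-2 + r)²) = r + √((-2 + r)² + 4*r²))
d(f, R) = -9 + R + f (d(f, R) = -9 + (f + R) = -9 + (R + f) = -9 + R + f)
-7250/d(O(6*5, -4), -65) = -7250/(-9 - 65 + (-4 + √((-2 - 4)² + 4*(-4)²))) = -7250/(-9 - 65 + (-4 + √((-6)² + 4*16))) = -7250/(-9 - 65 + (-4 + √(36 + 64))) = -7250/(-9 - 65 + (-4 + √100)) = -7250/(-9 - 65 + (-4 + 10)) = -7250/(-9 - 65 + 6) = -7250/(-68) = -7250*(-1/68) = 3625/34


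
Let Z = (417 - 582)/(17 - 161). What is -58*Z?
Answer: -1595/24 ≈ -66.458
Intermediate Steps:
Z = 55/48 (Z = -165/(-144) = -165*(-1/144) = 55/48 ≈ 1.1458)
-58*Z = -58*55/48 = -1595/24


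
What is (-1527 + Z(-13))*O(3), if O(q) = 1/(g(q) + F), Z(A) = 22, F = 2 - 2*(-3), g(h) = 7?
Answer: -301/3 ≈ -100.33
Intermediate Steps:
F = 8 (F = 2 + 6 = 8)
O(q) = 1/15 (O(q) = 1/(7 + 8) = 1/15)
(-1527 + Z(-13))*O(3) = (-1527 + 22)*(1/15) = -1505*1/15 = -301/3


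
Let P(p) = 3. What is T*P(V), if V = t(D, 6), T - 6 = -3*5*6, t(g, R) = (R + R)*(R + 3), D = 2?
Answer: -252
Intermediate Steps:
t(g, R) = 2*R*(3 + R) (t(g, R) = (2*R)*(3 + R) = 2*R*(3 + R))
T = -84 (T = 6 - 3*5*6 = 6 - 15*6 = 6 - 90 = -84)
V = 108 (V = 2*6*(3 + 6) = 2*6*9 = 108)
T*P(V) = -84*3 = -252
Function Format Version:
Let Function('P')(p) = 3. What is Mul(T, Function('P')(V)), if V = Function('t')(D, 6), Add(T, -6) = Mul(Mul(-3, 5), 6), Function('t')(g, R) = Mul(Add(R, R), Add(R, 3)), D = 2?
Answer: -252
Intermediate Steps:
Function('t')(g, R) = Mul(2, R, Add(3, R)) (Function('t')(g, R) = Mul(Mul(2, R), Add(3, R)) = Mul(2, R, Add(3, R)))
T = -84 (T = Add(6, Mul(Mul(-3, 5), 6)) = Add(6, Mul(-15, 6)) = Add(6, -90) = -84)
V = 108 (V = Mul(2, 6, Add(3, 6)) = Mul(2, 6, 9) = 108)
Mul(T, Function('P')(V)) = Mul(-84, 3) = -252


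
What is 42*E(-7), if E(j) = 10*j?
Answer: -2940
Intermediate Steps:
42*E(-7) = 42*(10*(-7)) = 42*(-70) = -2940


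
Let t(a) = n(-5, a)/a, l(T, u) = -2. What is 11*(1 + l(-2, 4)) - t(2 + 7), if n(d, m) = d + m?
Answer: -103/9 ≈ -11.444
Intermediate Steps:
t(a) = (-5 + a)/a
11*(1 + l(-2, 4)) - t(2 + 7) = 11*(1 - 2) - (-5 + (2 + 7))/(2 + 7) = 11*(-1) - (-5 + 9)/9 = -11 - 4/9 = -103/9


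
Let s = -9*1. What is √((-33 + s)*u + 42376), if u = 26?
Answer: 2*√10321 ≈ 203.18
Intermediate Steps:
s = -9
√((-33 + s)*u + 42376) = √((-33 - 9)*26 + 42376) = √(-42*26 + 42376) = √(-1092 + 42376) = √41284 = 2*√10321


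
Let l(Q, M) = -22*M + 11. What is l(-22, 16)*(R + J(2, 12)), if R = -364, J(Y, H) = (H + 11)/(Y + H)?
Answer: 1729893/14 ≈ 1.2356e+5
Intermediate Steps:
l(Q, M) = 11 - 22*M
J(Y, H) = (11 + H)/(H + Y)
l(-22, 16)*(R + J(2, 12)) = (11 - 22*16)*(-364 + (11 + 12)/(12 + 2)) = (11 - 352)*(-364 + 23/14) = -341*(-364 + (1/14)*23) = -341*(-364 + 23/14) = -341*(-5073/14) = 1729893/14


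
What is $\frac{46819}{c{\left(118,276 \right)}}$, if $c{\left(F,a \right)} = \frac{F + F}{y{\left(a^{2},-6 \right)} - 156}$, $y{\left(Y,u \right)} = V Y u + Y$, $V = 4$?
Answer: $- \frac{20509109769}{59} \approx -3.4761 \cdot 10^{8}$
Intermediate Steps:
$y{\left(Y,u \right)} = Y + 4 Y u$ ($y{\left(Y,u \right)} = 4 Y u + Y = Y + 4 Y u$)
$c{\left(F,a \right)} = \frac{2 F}{-156 - 23 a^{2}}$ ($c{\left(F,a \right)} = \frac{F + F}{a^{2} \left(1 + 4 \left(-6\right)\right) - 156} = \frac{2 F}{a^{2} \left(1 - 24\right) - 156} = \frac{2 F}{a^{2} \left(-23\right) - 156} = \frac{2 F}{- 23 a^{2} - 156} = \frac{2 F}{-156 - 23 a^{2}}$)
$\frac{46819}{c{\left(118,276 \right)}} = \frac{46819}{\left(-2\right) 118 \frac{1}{156 + 23 \cdot 276^{2}}} = \frac{46819}{\left(-2\right) 118 \frac{1}{156 + 23 \cdot 76176}} = \frac{46819}{\left(-2\right) 118 \frac{1}{156 + 1752048}} = \frac{46819}{\left(-2\right) 118 \cdot \frac{1}{1752204}} = \frac{46819}{- \frac{59}{438051}} = 46819 \left(- \frac{438051}{59}\right) = - \frac{20509109769}{59}$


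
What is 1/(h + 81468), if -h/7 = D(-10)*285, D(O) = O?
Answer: 1/101418 ≈ 9.8602e-6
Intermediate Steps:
h = 19950 (h = -(-70)*285 = -7*(-2850) = 19950)
1/(h + 81468) = 1/(19950 + 81468) = 1/101418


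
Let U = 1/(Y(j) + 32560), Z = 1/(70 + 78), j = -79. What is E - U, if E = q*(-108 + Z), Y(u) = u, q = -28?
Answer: 3634006724/1201797 ≈ 3023.8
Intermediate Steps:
Z = 1/148 ≈ 0.0067568
E = 111881/37 (E = -28*(-108 + 1/148) = -28*(-15983/148) = 111881/37 ≈ 3023.8)
U = 1/32481 (U = 1/(-79 + 32560) = 1/32481 ≈ 3.0787e-5)
E - U = 111881/37 - 1*1/32481 = 111881/37 - 1/32481 = 3634006724/1201797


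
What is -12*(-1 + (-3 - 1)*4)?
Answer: 204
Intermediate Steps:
-12*(-1 + (-3 - 1)*4) = -12*(-1 - 4*4) = -12*(-1 - 16) = -12*(-17) = 204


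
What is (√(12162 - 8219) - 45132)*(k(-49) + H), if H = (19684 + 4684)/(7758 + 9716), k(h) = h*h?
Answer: -947308088172/8737 + 20989721*√3943/8737 ≈ -1.0827e+8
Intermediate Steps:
k(h) = h²
H = 12184/8737 (H = 24368/17474 = 24368*(1/17474) = 12184/8737 ≈ 1.3945)
(√(12162 - 8219) - 45132)*(k(-49) + H) = (√(12162 - 8219) - 45132)*((-49)² + 12184/8737) = (√3943 - 45132)*(2401 + 12184/8737) = (-45132 + √3943)*(20989721/8737) = -947308088172/8737 + 20989721*√3943/8737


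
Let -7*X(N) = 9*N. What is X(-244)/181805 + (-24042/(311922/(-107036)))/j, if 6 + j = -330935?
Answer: -39080245906976/1684247231040465 ≈ -0.023203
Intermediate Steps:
X(N) = -9*N/7
j = -330941 (j = -6 - 330935 = -330941)
X(-244)/181805 + (-24042/(311922/(-107036)))/j = -9/7*(-244)/181805 - 24042/(311922/(-107036))/(-330941) = (2196/7)*(1/181805) - 24042/(311922*(-1/107036))*(-1/330941) = 2196/1272635 - 24042/(-155961/53518)*(-1/330941) = 2196/1272635 - 24042*(-53518/155961)*(-1/330941) = 2196/1272635 + (428893252/51987)*(-1/330941) = 2196/1272635 - 428893252/17204629767 = -39080245906976/1684247231040465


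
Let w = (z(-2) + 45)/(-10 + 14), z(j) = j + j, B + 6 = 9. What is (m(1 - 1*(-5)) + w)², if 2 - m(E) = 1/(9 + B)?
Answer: 5329/36 ≈ 148.03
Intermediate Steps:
B = 3 (B = -6 + 9 = 3)
z(j) = 2*j
w = 41/4 (w = (2*(-2) + 45)/(-10 + 14) = (-4 + 45)/4 = 41*(¼) = 41/4 ≈ 10.250)
m(E) = 23/12 (m(E) = 2 - 1/(9 + 3) = 2 - 1/12 = 23/12)
(m(1 - 1*(-5)) + w)² = (23/12 + 41/4)² = (73/6)² = 5329/36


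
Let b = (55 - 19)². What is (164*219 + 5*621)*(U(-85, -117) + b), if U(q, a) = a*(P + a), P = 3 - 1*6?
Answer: 598426056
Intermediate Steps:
P = -3 (P = 3 - 6 = -3)
U(q, a) = a*(-3 + a)
b = 1296 (b = 36² = 1296)
(164*219 + 5*621)*(U(-85, -117) + b) = (164*219 + 5*621)*(-117*(-3 - 117) + 1296) = (35916 + 3105)*(-117*(-120) + 1296) = 39021*(14040 + 1296) = 39021*15336 = 598426056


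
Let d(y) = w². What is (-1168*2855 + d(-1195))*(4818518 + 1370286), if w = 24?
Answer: -20633868619456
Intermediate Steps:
d(y) = 576 (d(y) = 24² = 576)
(-1168*2855 + d(-1195))*(4818518 + 1370286) = (-1168*2855 + 576)*(4818518 + 1370286) = (-3334640 + 576)*6188804 = -3334064*6188804 = -20633868619456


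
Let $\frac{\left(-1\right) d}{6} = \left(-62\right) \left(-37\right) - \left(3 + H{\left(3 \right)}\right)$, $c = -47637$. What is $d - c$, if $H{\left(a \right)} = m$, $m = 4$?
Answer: $33915$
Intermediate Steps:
$H{\left(a \right)} = 4$
$d = -13722$ ($d = - 6 \left(\left(-62\right) \left(-37\right) - 7\right) = - 6 \left(2294 - 7\right) = \left(-6\right) 2287 = -13722$)
$d - c = -13722 - -47637 = -13722 + 47637 = 33915$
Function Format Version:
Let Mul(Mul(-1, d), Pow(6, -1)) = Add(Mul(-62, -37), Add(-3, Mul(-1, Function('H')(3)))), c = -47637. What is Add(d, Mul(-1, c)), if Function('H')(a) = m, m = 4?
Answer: 33915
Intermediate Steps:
Function('H')(a) = 4
d = -13722 (d = Mul(-6, Add(Mul(-62, -37), Add(-3, Mul(-1, 4)))) = Mul(-6, Add(2294, Add(-3, -4))) = Mul(-6, Add(2294, -7)) = Mul(-6, 2287) = -13722)
Add(d, Mul(-1, c)) = Add(-13722, Mul(-1, -47637)) = Add(-13722, 47637) = 33915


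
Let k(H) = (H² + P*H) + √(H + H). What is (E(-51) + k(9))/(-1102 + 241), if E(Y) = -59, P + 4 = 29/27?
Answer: 13/2583 - √2/287 ≈ 0.00010533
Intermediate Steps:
P = -79/27 (P = -4 + 29/27 = -79/27 ≈ -2.9259)
k(H) = H² - 79*H/27 + √2*√H (k(H) = (H² - 79*H/27) + √(H + H) = (H² - 79*H/27) + √(2*H) = (H² - 79*H/27) + √2*√H = H² - 79*H/27 + √2*√H)
(E(-51) + k(9))/(-1102 + 241) = (-59 + (9² - 79/27*9 + √2*√9))/(-1102 + 241) = (-59 + (81 - 79/3 + √2*3))/(-861) = (-59 + (81 - 79/3 + 3*√2))*(-1/861) = (-59 + (164/3 + 3*√2))*(-1/861) = (-13/3 + 3*√2)*(-1/861) = 13/2583 - √2/287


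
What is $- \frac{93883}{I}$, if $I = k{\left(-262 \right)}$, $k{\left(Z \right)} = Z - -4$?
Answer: $\frac{93883}{258} \approx 363.89$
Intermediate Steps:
$k{\left(Z \right)} = 4 + Z$ ($k{\left(Z \right)} = Z + 4 = 4 + Z$)
$I = -258$ ($I = 4 - 262 = -258$)
$- \frac{93883}{I} = - \frac{93883}{-258} = \left(-93883\right) \left(- \frac{1}{258}\right) = \frac{93883}{258}$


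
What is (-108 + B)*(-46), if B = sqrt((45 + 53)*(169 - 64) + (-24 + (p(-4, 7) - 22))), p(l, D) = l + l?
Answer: 4968 - 92*sqrt(2559) ≈ 314.04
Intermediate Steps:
p(l, D) = 2*l
B = 2*sqrt(2559) (B = sqrt((45 + 53)*(169 - 64) + (-24 + (2*(-4) - 22))) = sqrt(98*105 + (-24 + (-8 - 22))) = sqrt(10290 + (-24 - 30)) = sqrt(10290 - 54) = sqrt(10236) = 2*sqrt(2559) ≈ 101.17)
(-108 + B)*(-46) = (-108 + 2*sqrt(2559))*(-46) = 4968 - 92*sqrt(2559)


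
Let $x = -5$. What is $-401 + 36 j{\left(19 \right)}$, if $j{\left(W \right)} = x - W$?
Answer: $-1265$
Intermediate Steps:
$j{\left(W \right)} = -5 - W$
$-401 + 36 j{\left(19 \right)} = -401 + 36 \left(-5 - 19\right) = -401 + 36 \left(-24\right) = -401 - 864 = -1265$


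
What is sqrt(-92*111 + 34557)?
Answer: 3*sqrt(2705) ≈ 156.03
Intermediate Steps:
sqrt(-92*111 + 34557) = sqrt(-10212 + 34557) = sqrt(24345) = 3*sqrt(2705)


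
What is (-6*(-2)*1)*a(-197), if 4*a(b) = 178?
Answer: 534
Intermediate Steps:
a(b) = 89/2 (a(b) = (1/4)*178 = 89/2)
(-6*(-2)*1)*a(-197) = (-6*(-2)*1)*(89/2) = (12*1)*(89/2) = 12*(89/2) = 534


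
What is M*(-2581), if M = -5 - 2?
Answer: 18067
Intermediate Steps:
M = -7
M*(-2581) = -7*(-2581) = 18067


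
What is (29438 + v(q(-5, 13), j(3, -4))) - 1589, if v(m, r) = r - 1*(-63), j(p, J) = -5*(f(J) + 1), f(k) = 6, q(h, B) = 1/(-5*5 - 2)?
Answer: 27877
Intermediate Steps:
q(h, B) = -1/27 (q(h, B) = 1/(-25 - 2) = 1/(-27) = -1/27)
j(p, J) = -35 (j(p, J) = -5*(6 + 1) = -5*7 = -35)
v(m, r) = 63 + r (v(m, r) = r + 63 = 63 + r)
(29438 + v(q(-5, 13), j(3, -4))) - 1589 = (29438 + (63 - 35)) - 1589 = (29438 + 28) - 1589 = 29466 - 1589 = 27877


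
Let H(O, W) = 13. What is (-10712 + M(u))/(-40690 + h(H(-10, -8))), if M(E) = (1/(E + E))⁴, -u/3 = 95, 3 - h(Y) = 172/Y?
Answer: 14699864752559987/55852117971030000 ≈ 0.26319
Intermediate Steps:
h(Y) = 3 - 172/Y
u = -285 (u = -3*95 = -285)
M(E) = 1/(16*E⁴) (M(E) = (1/(2*E))⁴ = 1/(16*E⁴))
(-10712 + M(u))/(-40690 + h(H(-10, -8))) = (-10712 + (1/16)/(-285)⁴)/(-40690 + (3 - 172/13)) = (-10712 + (1/16)*(1/6597500625))/(-40690 + (3 - 172*1/13)) = (-10712 + 1/105560010000)/(-40690 + (3 - 172/13)) = -1130758827119999/(105560010000*(-40690 - 133/13)) = -1130758827119999/(105560010000*(-529103/13)) = -1130758827119999/105560010000*(-13/529103) = 14699864752559987/55852117971030000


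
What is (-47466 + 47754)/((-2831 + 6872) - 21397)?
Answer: -72/4339 ≈ -0.016594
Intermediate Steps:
(-47466 + 47754)/((-2831 + 6872) - 21397) = 288/(4041 - 21397) = 288/(-17356) = 288*(-1/17356) = -72/4339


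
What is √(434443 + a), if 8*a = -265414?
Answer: 11*√13265/2 ≈ 633.46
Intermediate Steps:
a = -132707/4 (a = (⅛)*(-265414) = -132707/4 ≈ -33177.)
√(434443 + a) = √(434443 - 132707/4) = √(1605065/4) = 11*√13265/2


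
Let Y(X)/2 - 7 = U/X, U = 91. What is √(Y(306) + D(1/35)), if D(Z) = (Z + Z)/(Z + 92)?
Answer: √393856094843/164271 ≈ 3.8204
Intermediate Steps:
Y(X) = 14 + 182/X (Y(X) = 14 + 2*(91/X) = 14 + 182/X)
D(Z) = 2*Z/(92 + Z) (D(Z) = (2*Z)/(92 + Z) = 2*Z/(92 + Z))
√(Y(306) + D(1/35)) = √((14 + 182/306) + 2*(1/35)/(92 + 1/35)) = √((14 + 182*(1/306)) + 2*(1*(1/35))/(92 + 1*(1/35))) = √((14 + 91/153) + 2*(1/35)/(92 + 1/35)) = √(2233/153 + 2*(1/35)/(3221/35)) = √(2233/153 + 2*(1/35)*(35/3221)) = √(2233/153 + 2/3221) = √(7192799/492813) = √393856094843/164271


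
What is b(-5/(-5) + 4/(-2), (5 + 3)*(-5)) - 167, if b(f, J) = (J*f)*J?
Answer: -1767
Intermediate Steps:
b(f, J) = f*J²
b(-5/(-5) + 4/(-2), (5 + 3)*(-5)) - 167 = (-5/(-5) + 4/(-2))*((5 + 3)*(-5))² - 167 = (-5*(-⅕) + 4*(-½))*(8*(-5))² - 167 = (1 - 2)*(-40)² - 167 = -1*1600 - 167 = -1600 - 167 = -1767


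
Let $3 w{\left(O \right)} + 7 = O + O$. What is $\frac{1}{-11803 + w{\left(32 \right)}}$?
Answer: $- \frac{1}{11784} \approx -8.4861 \cdot 10^{-5}$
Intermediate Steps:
$w{\left(O \right)} = - \frac{7}{3} + \frac{2 O}{3}$ ($w{\left(O \right)} = - \frac{7}{3} + \frac{O + O}{3} = - \frac{7}{3} + \frac{2 O}{3}$)
$\frac{1}{-11803 + w{\left(32 \right)}} = \frac{1}{-11803 + \left(- \frac{7}{3} + \frac{2}{3} \cdot 32\right)} = \frac{1}{-11803 + \left(- \frac{7}{3} + \frac{64}{3}\right)} = \frac{1}{-11803 + 19} = \frac{1}{-11784} = - \frac{1}{11784}$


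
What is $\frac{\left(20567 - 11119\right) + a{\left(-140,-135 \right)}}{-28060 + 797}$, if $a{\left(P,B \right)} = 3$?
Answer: $- \frac{9451}{27263} \approx -0.34666$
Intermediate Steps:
$\frac{\left(20567 - 11119\right) + a{\left(-140,-135 \right)}}{-28060 + 797} = \frac{\left(20567 - 11119\right) + 3}{-28060 + 797} = \frac{\left(20567 - 11119\right) + 3}{-27263} = \left(9448 + 3\right) \left(- \frac{1}{27263}\right) = 9451 \left(- \frac{1}{27263}\right) = - \frac{9451}{27263}$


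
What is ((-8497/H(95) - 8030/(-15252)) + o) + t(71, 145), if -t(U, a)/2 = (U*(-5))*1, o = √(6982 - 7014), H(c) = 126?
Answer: 51494144/80073 + 4*I*√2 ≈ 643.09 + 5.6569*I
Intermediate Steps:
o = 4*I*√2 (o = √(-32) = 4*I*√2 ≈ 5.6569*I)
t(U, a) = 10*U (t(U, a) = -2*U*(-5) = -2*(-5*U) = -(-10)*U = 10*U)
((-8497/H(95) - 8030/(-15252)) + o) + t(71, 145) = ((-8497/126 - 8030/(-15252)) + 4*I*√2) + 10*71 = ((-8497*1/126 - 8030*(-1/15252)) + 4*I*√2) + 710 = ((-8497/126 + 4015/7626) + 4*I*√2) + 710 = (-5357686/80073 + 4*I*√2) + 710 = 51494144/80073 + 4*I*√2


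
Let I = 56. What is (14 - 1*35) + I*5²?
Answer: 1379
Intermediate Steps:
(14 - 1*35) + I*5² = (14 - 1*35) + 56*5² = (14 - 35) + 56*25 = -21 + 1400 = 1379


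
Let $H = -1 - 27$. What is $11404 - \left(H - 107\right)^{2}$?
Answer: $-6821$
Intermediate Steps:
$H = -28$ ($H = -1 - 27 = -28$)
$11404 - \left(H - 107\right)^{2} = 11404 - \left(-28 - 107\right)^{2} = 11404 - \left(-135\right)^{2} = 11404 - 18225 = -6821$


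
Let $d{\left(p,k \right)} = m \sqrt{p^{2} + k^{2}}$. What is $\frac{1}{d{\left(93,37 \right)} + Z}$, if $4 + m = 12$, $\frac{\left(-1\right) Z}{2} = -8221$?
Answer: $\frac{8221}{134849106} - \frac{2 \sqrt{10018}}{67424553} \approx 5.7995 \cdot 10^{-5}$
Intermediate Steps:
$Z = 16442$ ($Z = \left(-2\right) \left(-8221\right) = 16442$)
$m = 8$ ($m = -4 + 12 = 8$)
$d{\left(p,k \right)} = 8 \sqrt{k^{2} + p^{2}}$ ($d{\left(p,k \right)} = 8 \sqrt{p^{2} + k^{2}} = 8 \sqrt{k^{2} + p^{2}}$)
$\frac{1}{d{\left(93,37 \right)} + Z} = \frac{1}{8 \sqrt{37^{2} + 93^{2}} + 16442} = \frac{1}{8 \sqrt{1369 + 8649} + 16442} = \frac{1}{8 \sqrt{10018} + 16442} = \frac{1}{16442 + 8 \sqrt{10018}}$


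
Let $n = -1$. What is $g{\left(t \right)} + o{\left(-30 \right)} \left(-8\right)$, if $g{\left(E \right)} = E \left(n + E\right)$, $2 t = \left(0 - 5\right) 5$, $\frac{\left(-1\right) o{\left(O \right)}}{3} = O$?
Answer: $- \frac{2205}{4} \approx -551.25$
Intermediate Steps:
$o{\left(O \right)} = - 3 O$
$t = - \frac{25}{2}$ ($t = \frac{\left(0 - 5\right) 5}{2} = \frac{\left(-5\right) 5}{2} = \frac{1}{2} \left(-25\right) = - \frac{25}{2} \approx -12.5$)
$g{\left(E \right)} = E \left(-1 + E\right)$
$g{\left(t \right)} + o{\left(-30 \right)} \left(-8\right) = - \frac{25 \left(-1 - \frac{25}{2}\right)}{2} + \left(-3\right) \left(-30\right) \left(-8\right) = \left(- \frac{25}{2}\right) \left(- \frac{27}{2}\right) + 90 \left(-8\right) = \frac{675}{4} - 720 = - \frac{2205}{4}$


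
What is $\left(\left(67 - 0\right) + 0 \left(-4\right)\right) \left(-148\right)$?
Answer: $-9916$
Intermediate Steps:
$\left(\left(67 - 0\right) + 0 \left(-4\right)\right) \left(-148\right) = \left(\left(67 + 0\right) + 0\right) \left(-148\right) = \left(67 + 0\right) \left(-148\right) = 67 \left(-148\right) = -9916$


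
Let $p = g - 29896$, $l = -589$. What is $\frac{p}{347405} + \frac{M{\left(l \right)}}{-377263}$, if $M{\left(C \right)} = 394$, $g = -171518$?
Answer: $- \frac{76122927452}{131063052515} \approx -0.58081$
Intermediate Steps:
$p = -201414$ ($p = -171518 - 29896 = -201414$)
$\frac{p}{347405} + \frac{M{\left(l \right)}}{-377263} = - \frac{201414}{347405} + \frac{394}{-377263} = \left(-201414\right) \frac{1}{347405} + 394 \left(- \frac{1}{377263}\right) = - \frac{201414}{347405} - \frac{394}{377263} = - \frac{76122927452}{131063052515}$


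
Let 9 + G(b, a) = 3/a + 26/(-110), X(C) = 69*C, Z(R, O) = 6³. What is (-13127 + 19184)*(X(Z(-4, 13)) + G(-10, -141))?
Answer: 233212119813/2585 ≈ 9.0217e+7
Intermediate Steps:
Z(R, O) = 216
G(b, a) = -508/55 + 3/a (G(b, a) = -9 + (3/a + 26/(-110)) = -9 + (3/a + 26*(-1/110)) = -9 + (3/a - 13/55) = -9 + (-13/55 + 3/a) = -508/55 + 3/a)
(-13127 + 19184)*(X(Z(-4, 13)) + G(-10, -141)) = (-13127 + 19184)*(69*216 + (-508/55 + 3/(-141))) = 6057*(14904 + (-508/55 + 3*(-1/141))) = 6057*(14904 + (-508/55 - 1/47)) = 6057*(14904 - 23931/2585) = 6057*(38502909/2585) = 233212119813/2585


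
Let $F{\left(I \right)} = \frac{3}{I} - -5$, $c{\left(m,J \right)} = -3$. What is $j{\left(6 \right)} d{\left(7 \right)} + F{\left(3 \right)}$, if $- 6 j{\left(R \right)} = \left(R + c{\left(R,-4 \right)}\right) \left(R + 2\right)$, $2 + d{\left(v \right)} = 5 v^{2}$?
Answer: $-966$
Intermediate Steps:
$d{\left(v \right)} = -2 + 5 v^{2}$
$F{\left(I \right)} = 5 + \frac{3}{I}$ ($F{\left(I \right)} = \frac{3}{I} + 5 = 5 + \frac{3}{I}$)
$j{\left(R \right)} = - \frac{\left(-3 + R\right) \left(2 + R\right)}{6}$ ($j{\left(R \right)} = - \frac{\left(R - 3\right) \left(R + 2\right)}{6} = - \frac{\left(-3 + R\right) \left(2 + R\right)}{6}$)
$j{\left(6 \right)} d{\left(7 \right)} + F{\left(3 \right)} = \left(1 - \frac{6^{2}}{6} + \frac{1}{6} \cdot 6\right) \left(-2 + 5 \cdot 7^{2}\right) + \left(5 + \frac{3}{3}\right) = \left(1 - 6 + 1\right) \left(-2 + 5 \cdot 49\right) + \left(5 + 3 \cdot \frac{1}{3}\right) = \left(1 - 6 + 1\right) \left(-2 + 245\right) + \left(5 + 1\right) = \left(-4\right) 243 + 6 = -972 + 6 = -966$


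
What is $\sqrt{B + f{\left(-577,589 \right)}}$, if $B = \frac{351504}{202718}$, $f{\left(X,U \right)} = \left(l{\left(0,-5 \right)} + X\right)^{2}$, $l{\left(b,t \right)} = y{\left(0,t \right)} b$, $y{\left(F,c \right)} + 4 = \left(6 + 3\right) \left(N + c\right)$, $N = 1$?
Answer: $\frac{\sqrt{3420412796491417}}{101359} \approx 577.0$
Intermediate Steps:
$y{\left(F,c \right)} = 5 + 9 c$ ($y{\left(F,c \right)} = -4 + \left(6 + 3\right) \left(1 + c\right) = -4 + 9 \left(1 + c\right) = -4 + \left(9 + 9 c\right) = 5 + 9 c$)
$l{\left(b,t \right)} = b \left(5 + 9 t\right)$ ($l{\left(b,t \right)} = \left(5 + 9 t\right) b = b \left(5 + 9 t\right)$)
$f{\left(X,U \right)} = X^{2}$ ($f{\left(X,U \right)} = \left(0 \left(5 + 9 \left(-5\right)\right) + X\right)^{2} = \left(0 \left(5 - 45\right) + X\right)^{2} = \left(0 \left(-40\right) + X\right)^{2} = \left(0 + X\right)^{2} = X^{2}$)
$B = \frac{175752}{101359}$ ($B = 351504 \cdot \frac{1}{202718} = \frac{175752}{101359} \approx 1.734$)
$\sqrt{B + f{\left(-577,589 \right)}} = \sqrt{\frac{175752}{101359} + \left(-577\right)^{2}} = \sqrt{\frac{175752}{101359} + 332929} = \sqrt{\frac{33745526263}{101359}} = \frac{\sqrt{3420412796491417}}{101359}$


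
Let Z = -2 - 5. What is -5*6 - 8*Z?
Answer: 26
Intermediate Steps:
Z = -7
-5*6 - 8*Z = -5*6 - 8*(-7) = -30 + 56 = 26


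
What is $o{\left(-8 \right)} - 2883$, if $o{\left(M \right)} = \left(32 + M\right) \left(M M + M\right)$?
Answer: $-1539$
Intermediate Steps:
$o{\left(M \right)} = \left(32 + M\right) \left(M + M^{2}\right)$ ($o{\left(M \right)} = \left(32 + M\right) \left(M^{2} + M\right) = \left(32 + M\right) \left(M + M^{2}\right)$)
$o{\left(-8 \right)} - 2883 = - 8 \left(32 + \left(-8\right)^{2} + 33 \left(-8\right)\right) - 2883 = - 8 \left(32 + 64 - 264\right) - 2883 = \left(-8\right) \left(-168\right) - 2883 = 1344 - 2883 = -1539$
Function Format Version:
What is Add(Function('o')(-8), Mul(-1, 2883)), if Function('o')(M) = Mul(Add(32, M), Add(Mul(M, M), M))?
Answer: -1539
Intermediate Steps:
Function('o')(M) = Mul(Add(32, M), Add(M, Pow(M, 2))) (Function('o')(M) = Mul(Add(32, M), Add(Pow(M, 2), M)) = Mul(Add(32, M), Add(M, Pow(M, 2))))
Add(Function('o')(-8), Mul(-1, 2883)) = Add(Mul(-8, Add(32, Pow(-8, 2), Mul(33, -8))), Mul(-1, 2883)) = Add(Mul(-8, Add(32, 64, -264)), -2883) = Add(Mul(-8, -168), -2883) = Add(1344, -2883) = -1539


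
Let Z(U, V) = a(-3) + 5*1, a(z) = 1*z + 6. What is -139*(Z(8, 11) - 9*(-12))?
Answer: -16124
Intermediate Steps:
a(z) = 6 + z (a(z) = z + 6 = 6 + z)
Z(U, V) = 8 (Z(U, V) = (6 - 3) + 5*1 = 3 + 5 = 8)
-139*(Z(8, 11) - 9*(-12)) = -139*(8 - 9*(-12)) = -139*(8 + 108) = -139*116 = -16124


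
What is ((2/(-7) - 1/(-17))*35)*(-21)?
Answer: 2835/17 ≈ 166.76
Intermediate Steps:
((2/(-7) - 1/(-17))*35)*(-21) = ((2*(-1/7) - 1*(-1/17))*35)*(-21) = ((-2/7 + 1/17)*35)*(-21) = -27/119*35*(-21) = -135/17*(-21) = 2835/17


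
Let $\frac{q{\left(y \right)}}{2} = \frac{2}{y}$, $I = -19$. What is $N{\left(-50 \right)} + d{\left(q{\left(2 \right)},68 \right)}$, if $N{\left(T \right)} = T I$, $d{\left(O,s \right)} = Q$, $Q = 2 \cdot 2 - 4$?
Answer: $950$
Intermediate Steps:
$Q = 0$ ($Q = 4 - 4 = 0$)
$q{\left(y \right)} = \frac{4}{y}$ ($q{\left(y \right)} = 2 \frac{2}{y} = \frac{4}{y}$)
$d{\left(O,s \right)} = 0$
$N{\left(T \right)} = - 19 T$ ($N{\left(T \right)} = T \left(-19\right) = - 19 T$)
$N{\left(-50 \right)} + d{\left(q{\left(2 \right)},68 \right)} = \left(-19\right) \left(-50\right) + 0 = 950 + 0 = 950$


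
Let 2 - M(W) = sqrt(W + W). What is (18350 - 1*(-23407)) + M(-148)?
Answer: 41759 - 2*I*sqrt(74) ≈ 41759.0 - 17.205*I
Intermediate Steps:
M(W) = 2 - sqrt(2)*sqrt(W) (M(W) = 2 - sqrt(W + W) = 2 - sqrt(2*W) = 2 - sqrt(2)*sqrt(W))
(18350 - 1*(-23407)) + M(-148) = (18350 - 1*(-23407)) + (2 - sqrt(2)*sqrt(-148)) = (18350 + 23407) + (2 - sqrt(2)*2*I*sqrt(37)) = 41757 + (2 - 2*I*sqrt(74)) = 41759 - 2*I*sqrt(74)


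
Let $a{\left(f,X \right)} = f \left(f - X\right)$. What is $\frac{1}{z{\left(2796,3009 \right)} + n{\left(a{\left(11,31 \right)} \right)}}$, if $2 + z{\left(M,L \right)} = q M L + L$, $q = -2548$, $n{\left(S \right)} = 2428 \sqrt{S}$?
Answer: $- \frac{4287347773}{91906754633499685741} - \frac{4856 i \sqrt{55}}{459533773167498428705} \approx -4.6649 \cdot 10^{-11} - 7.8369 \cdot 10^{-17} i$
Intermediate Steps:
$z{\left(M,L \right)} = -2 + L - 2548 L M$ ($z{\left(M,L \right)} = -2 + \left(- 2548 M L + L\right) = -2 - \left(- L + 2548 L M\right) = -2 + L - 2548 L M$)
$\frac{1}{z{\left(2796,3009 \right)} + n{\left(a{\left(11,31 \right)} \right)}} = \frac{1}{\left(-2 + 3009 - 7666932 \cdot 2796\right) + 2428 \sqrt{11 \left(11 - 31\right)}} = \frac{1}{\left(-2 + 3009 - 21436741872\right) + 2428 \sqrt{11 \left(11 - 31\right)}} = \frac{1}{-21436738865 + 2428 \sqrt{11 \left(-20\right)}} = \frac{1}{-21436738865 + 2428 \sqrt{-220}} = \frac{1}{-21436738865 + 2428 \cdot 2 i \sqrt{55}} = \frac{1}{-21436738865 + 4856 i \sqrt{55}}$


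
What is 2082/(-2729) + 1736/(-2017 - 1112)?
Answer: -1607446/1219863 ≈ -1.3177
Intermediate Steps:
2082/(-2729) + 1736/(-2017 - 1112) = 2082*(-1/2729) + 1736/(-3129) = -2082/2729 + 1736*(-1/3129) = -2082/2729 - 248/447 = -1607446/1219863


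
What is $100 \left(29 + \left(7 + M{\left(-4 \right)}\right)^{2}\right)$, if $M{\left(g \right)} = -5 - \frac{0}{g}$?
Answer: $3300$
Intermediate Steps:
$M{\left(g \right)} = -5$ ($M{\left(g \right)} = -5 - 0 = -5 + 0 = -5$)
$100 \left(29 + \left(7 + M{\left(-4 \right)}\right)^{2}\right) = 100 \left(29 + \left(7 - 5\right)^{2}\right) = 100 \left(29 + 2^{2}\right) = 100 \left(29 + 4\right) = 100 \cdot 33 = 3300$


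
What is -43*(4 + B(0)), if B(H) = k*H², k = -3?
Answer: -172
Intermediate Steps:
B(H) = -3*H²
-43*(4 + B(0)) = -43*(4 - 3*0²) = -43*(4 - 3*0) = -43*(4 + 0) = -43*4 = -172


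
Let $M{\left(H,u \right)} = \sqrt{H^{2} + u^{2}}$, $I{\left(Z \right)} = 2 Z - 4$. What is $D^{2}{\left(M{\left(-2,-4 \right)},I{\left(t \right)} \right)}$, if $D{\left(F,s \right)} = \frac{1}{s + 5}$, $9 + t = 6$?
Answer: $\frac{1}{25} \approx 0.04$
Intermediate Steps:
$t = -3$ ($t = -9 + 6 = -3$)
$I{\left(Z \right)} = -4 + 2 Z$
$D{\left(F,s \right)} = \frac{1}{5 + s}$
$D^{2}{\left(M{\left(-2,-4 \right)},I{\left(t \right)} \right)} = \left(\frac{1}{5 + \left(-4 + 2 \left(-3\right)\right)}\right)^{2} = \left(\frac{1}{5 - 10}\right)^{2} = \left(\frac{1}{-5}\right)^{2} = \left(- \frac{1}{5}\right)^{2} = \frac{1}{25}$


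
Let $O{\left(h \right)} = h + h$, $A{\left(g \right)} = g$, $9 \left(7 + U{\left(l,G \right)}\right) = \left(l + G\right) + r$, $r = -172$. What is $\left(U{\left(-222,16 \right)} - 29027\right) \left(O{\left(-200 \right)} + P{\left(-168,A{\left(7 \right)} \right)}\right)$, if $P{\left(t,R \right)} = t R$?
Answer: $45823776$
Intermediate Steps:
$U{\left(l,G \right)} = - \frac{235}{9} + \frac{G}{9} + \frac{l}{9}$ ($U{\left(l,G \right)} = -7 + \frac{\left(l + G\right) - 172}{9} = -7 + \frac{\left(G + l\right) - 172}{9} = -7 + \frac{-172 + G + l}{9} = -7 + \left(- \frac{172}{9} + \frac{G}{9} + \frac{l}{9}\right) = - \frac{235}{9} + \frac{G}{9} + \frac{l}{9}$)
$O{\left(h \right)} = 2 h$
$P{\left(t,R \right)} = R t$
$\left(U{\left(-222,16 \right)} - 29027\right) \left(O{\left(-200 \right)} + P{\left(-168,A{\left(7 \right)} \right)}\right) = \left(\left(- \frac{235}{9} + \frac{1}{9} \cdot 16 + \frac{1}{9} \left(-222\right)\right) - 29027\right) \left(2 \left(-200\right) + 7 \left(-168\right)\right) = \left(\left(- \frac{235}{9} + \frac{16}{9} - \frac{74}{3}\right) - 29027\right) \left(-400 - 1176\right) = \left(-49 - 29027\right) \left(-1576\right) = \left(-29076\right) \left(-1576\right) = 45823776$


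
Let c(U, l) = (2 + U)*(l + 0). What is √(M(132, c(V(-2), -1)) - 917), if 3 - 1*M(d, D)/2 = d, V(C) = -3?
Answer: 5*I*√47 ≈ 34.278*I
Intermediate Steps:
c(U, l) = l*(2 + U) (c(U, l) = (2 + U)*l = l*(2 + U))
M(d, D) = 6 - 2*d
√(M(132, c(V(-2), -1)) - 917) = √((6 - 2*132) - 917) = √((6 - 264) - 917) = √(-258 - 917) = √(-1175) = 5*I*√47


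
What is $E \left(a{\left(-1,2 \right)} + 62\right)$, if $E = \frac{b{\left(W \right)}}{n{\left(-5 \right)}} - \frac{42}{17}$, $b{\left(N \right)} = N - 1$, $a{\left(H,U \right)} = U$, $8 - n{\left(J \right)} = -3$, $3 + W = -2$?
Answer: $- \frac{36096}{187} \approx -193.03$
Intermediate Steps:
$W = -5$ ($W = -3 - 2 = -5$)
$n{\left(J \right)} = 11$ ($n{\left(J \right)} = 8 - -3 = 8 + 3 = 11$)
$b{\left(N \right)} = -1 + N$
$E = - \frac{564}{187}$ ($E = \frac{-1 - 5}{11} - \frac{42}{17} = \left(-6\right) \frac{1}{11} - \frac{42}{17} = - \frac{6}{11} - \frac{42}{17} = - \frac{564}{187} \approx -3.016$)
$E \left(a{\left(-1,2 \right)} + 62\right) = - \frac{564 \left(2 + 62\right)}{187} = \left(- \frac{564}{187}\right) 64 = - \frac{36096}{187}$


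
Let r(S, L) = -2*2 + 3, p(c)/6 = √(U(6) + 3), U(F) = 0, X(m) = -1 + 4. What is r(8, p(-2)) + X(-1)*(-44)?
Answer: -133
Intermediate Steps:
X(m) = 3
p(c) = 6*√3 (p(c) = 6*√(0 + 3) = 6*√3)
r(S, L) = -1 (r(S, L) = -4 + 3 = -1)
r(8, p(-2)) + X(-1)*(-44) = -1 + 3*(-44) = -1 - 132 = -133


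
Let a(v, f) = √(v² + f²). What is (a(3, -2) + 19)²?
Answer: (19 + √13)² ≈ 511.01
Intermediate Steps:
a(v, f) = √(f² + v²)
(a(3, -2) + 19)² = (√((-2)² + 3²) + 19)² = (√(4 + 9) + 19)² = (√13 + 19)² = (19 + √13)²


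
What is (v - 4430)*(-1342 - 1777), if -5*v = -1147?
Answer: 65508357/5 ≈ 1.3102e+7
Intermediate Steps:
v = 1147/5 (v = -1/5*(-1147) = 1147/5 ≈ 229.40)
(v - 4430)*(-1342 - 1777) = (1147/5 - 4430)*(-1342 - 1777) = -21003/5*(-3119) = 65508357/5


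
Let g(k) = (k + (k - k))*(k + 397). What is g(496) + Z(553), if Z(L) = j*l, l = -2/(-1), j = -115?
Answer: 442698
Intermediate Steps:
g(k) = k*(397 + k) (g(k) = (k + 0)*(397 + k) = k*(397 + k))
l = 2 (l = -2*(-1) = 2)
Z(L) = -230 (Z(L) = -115*2 = -230)
g(496) + Z(553) = 496*(397 + 496) - 230 = 496*893 - 230 = 442928 - 230 = 442698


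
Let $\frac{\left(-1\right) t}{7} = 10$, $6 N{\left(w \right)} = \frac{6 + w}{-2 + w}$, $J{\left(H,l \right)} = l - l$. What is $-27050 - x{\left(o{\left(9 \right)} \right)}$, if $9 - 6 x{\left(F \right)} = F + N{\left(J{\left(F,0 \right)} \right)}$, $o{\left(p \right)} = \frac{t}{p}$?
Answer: $- \frac{2921711}{108} \approx -27053.0$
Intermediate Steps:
$J{\left(H,l \right)} = 0$
$N{\left(w \right)} = \frac{6 + w}{6 \left(-2 + w\right)}$ ($N{\left(w \right)} = \frac{\left(6 + w\right) \frac{1}{-2 + w}}{6} = \frac{\frac{1}{-2 + w} \left(6 + w\right)}{6} = \frac{6 + w}{6 \left(-2 + w\right)}$)
$t = -70$ ($t = \left(-7\right) 10 = -70$)
$o{\left(p \right)} = - \frac{70}{p}$
$x{\left(F \right)} = \frac{19}{12} - \frac{F}{6}$ ($x{\left(F \right)} = \frac{3}{2} - \frac{F + \frac{6 + 0}{6 \left(-2 + 0\right)}}{6} = \frac{3}{2} - \frac{F + \frac{1}{6} \frac{1}{-2} \cdot 6}{6} = \frac{3}{2} - \frac{F + \frac{1}{6} \left(- \frac{1}{2}\right) 6}{6} = \frac{3}{2} - \frac{F - \frac{1}{2}}{6} = \frac{3}{2} - \frac{- \frac{1}{2} + F}{6} = \frac{3}{2} - \left(- \frac{1}{12} + \frac{F}{6}\right) = \frac{19}{12} - \frac{F}{6}$)
$-27050 - x{\left(o{\left(9 \right)} \right)} = -27050 - \left(\frac{19}{12} - \frac{\left(-70\right) \frac{1}{9}}{6}\right) = -27050 - \left(\frac{19}{12} - - \frac{35}{27}\right) = -27050 - \left(\frac{19}{12} + \frac{35}{27}\right) = -27050 - \frac{311}{108} = - \frac{2921711}{108}$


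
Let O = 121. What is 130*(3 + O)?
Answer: 16120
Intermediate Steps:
130*(3 + O) = 130*(3 + 121) = 130*124 = 16120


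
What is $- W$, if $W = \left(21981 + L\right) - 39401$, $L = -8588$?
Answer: $26008$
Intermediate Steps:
$W = -26008$ ($W = \left(21981 - 8588\right) - 39401 = 13393 - 39401 = -26008$)
$- W = \left(-1\right) \left(-26008\right) = 26008$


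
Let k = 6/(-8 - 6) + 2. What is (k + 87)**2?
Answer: 384400/49 ≈ 7844.9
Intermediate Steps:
k = 11/7 (k = 6/(-14) + 2 = -1/14*6 + 2 = -3/7 + 2 = 11/7 ≈ 1.5714)
(k + 87)**2 = (11/7 + 87)**2 = (620/7)**2 = 384400/49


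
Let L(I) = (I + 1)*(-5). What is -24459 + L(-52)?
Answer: -24204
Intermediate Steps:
L(I) = -5 - 5*I (L(I) = (1 + I)*(-5) = -5 - 5*I)
-24459 + L(-52) = -24459 + (-5 - 5*(-52)) = -24459 + (-5 + 260) = -24459 + 255 = -24204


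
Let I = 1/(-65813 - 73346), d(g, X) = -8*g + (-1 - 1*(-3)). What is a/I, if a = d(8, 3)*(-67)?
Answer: -578066486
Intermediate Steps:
d(g, X) = 2 - 8*g (d(g, X) = -8*g + (-1 + 3) = -8*g + 2 = 2 - 8*g)
I = -1/139159 (I = 1/(-139159) = -1/139159 ≈ -7.1860e-6)
a = 4154 (a = (2 - 8*8)*(-67) = (2 - 64)*(-67) = -62*(-67) = 4154)
a/I = 4154/(-1/139159) = 4154*(-139159) = -578066486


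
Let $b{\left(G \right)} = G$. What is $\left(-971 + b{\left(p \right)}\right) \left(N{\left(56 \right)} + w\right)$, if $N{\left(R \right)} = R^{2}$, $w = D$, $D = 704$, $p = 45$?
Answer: $-3555840$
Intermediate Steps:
$w = 704$
$\left(-971 + b{\left(p \right)}\right) \left(N{\left(56 \right)} + w\right) = \left(-971 + 45\right) \left(56^{2} + 704\right) = - 926 \left(3136 + 704\right) = \left(-926\right) 3840 = -3555840$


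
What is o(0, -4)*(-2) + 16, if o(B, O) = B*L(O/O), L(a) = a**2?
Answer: 16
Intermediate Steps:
o(B, O) = B (o(B, O) = B*(O/O)**2 = B*1**2 = B*1 = B)
o(0, -4)*(-2) + 16 = 0*(-2) + 16 = 0 + 16 = 16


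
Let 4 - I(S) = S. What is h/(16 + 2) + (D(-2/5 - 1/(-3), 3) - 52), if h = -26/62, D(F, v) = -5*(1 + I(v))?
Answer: -34609/558 ≈ -62.023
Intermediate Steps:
I(S) = 4 - S
D(F, v) = -25 + 5*v (D(F, v) = -5*(1 + (4 - v)) = -5*(5 - v) = -25 + 5*v)
h = -13/31 (h = -26*1/62 = -13/31 ≈ -0.41935)
h/(16 + 2) + (D(-2/5 - 1/(-3), 3) - 52) = -13/31/(16 + 2) + ((-25 + 5*3) - 52) = -13/31/18 + ((-25 + 15) - 52) = (1/18)*(-13/31) + (-10 - 52) = -13/558 - 62 = -34609/558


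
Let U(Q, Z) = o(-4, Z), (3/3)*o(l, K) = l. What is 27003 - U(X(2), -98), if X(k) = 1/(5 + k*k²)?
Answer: 27007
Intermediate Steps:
X(k) = 1/(5 + k³)
o(l, K) = l
U(Q, Z) = -4
27003 - U(X(2), -98) = 27003 - 1*(-4) = 27003 + 4 = 27007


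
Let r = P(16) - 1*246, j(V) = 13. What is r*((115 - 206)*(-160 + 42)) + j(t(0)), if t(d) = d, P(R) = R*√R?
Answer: -1954303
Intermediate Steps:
P(R) = R^(3/2)
r = -182 (r = 16^(3/2) - 1*246 = 64 - 246 = -182)
r*((115 - 206)*(-160 + 42)) + j(t(0)) = -182*(115 - 206)*(-160 + 42) + 13 = -(-16562)*(-118) + 13 = -182*10738 + 13 = -1954316 + 13 = -1954303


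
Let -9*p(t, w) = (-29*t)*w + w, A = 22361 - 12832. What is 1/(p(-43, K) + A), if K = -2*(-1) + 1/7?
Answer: 7/64623 ≈ 0.00010832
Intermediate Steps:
K = 15/7 (K = 2 + ⅐ = 15/7 ≈ 2.1429)
A = 9529
p(t, w) = -w/9 + 29*t*w/9 (p(t, w) = -((-29*t)*w + w)/9 = -(-29*t*w + w)/9 = -(w - 29*t*w)/9 = -w/9 + 29*t*w/9)
1/(p(-43, K) + A) = 1/((⅑)*(15/7)*(-1 + 29*(-43)) + 9529) = 1/((⅑)*(15/7)*(-1 - 1247) + 9529) = 1/((⅑)*(15/7)*(-1248) + 9529) = 1/(-2080/7 + 9529) = 1/(64623/7) = 7/64623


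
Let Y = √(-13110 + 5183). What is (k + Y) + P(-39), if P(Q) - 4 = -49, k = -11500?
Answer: -11545 + I*√7927 ≈ -11545.0 + 89.034*I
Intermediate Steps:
P(Q) = -45 (P(Q) = 4 - 49 = -45)
Y = I*√7927 (Y = √(-7927) = I*√7927 ≈ 89.034*I)
(k + Y) + P(-39) = (-11500 + I*√7927) - 45 = -11545 + I*√7927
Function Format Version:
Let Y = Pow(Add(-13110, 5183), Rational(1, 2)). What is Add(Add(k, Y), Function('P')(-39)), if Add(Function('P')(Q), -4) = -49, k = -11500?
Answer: Add(-11545, Mul(I, Pow(7927, Rational(1, 2)))) ≈ Add(-11545., Mul(89.034, I))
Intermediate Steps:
Function('P')(Q) = -45 (Function('P')(Q) = Add(4, -49) = -45)
Y = Mul(I, Pow(7927, Rational(1, 2))) (Y = Pow(-7927, Rational(1, 2)) = Mul(I, Pow(7927, Rational(1, 2))) ≈ Mul(89.034, I))
Add(Add(k, Y), Function('P')(-39)) = Add(Add(-11500, Mul(I, Pow(7927, Rational(1, 2)))), -45) = Add(-11545, Mul(I, Pow(7927, Rational(1, 2))))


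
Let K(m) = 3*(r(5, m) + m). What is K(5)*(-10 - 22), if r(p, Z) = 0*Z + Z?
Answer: -960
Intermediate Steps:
r(p, Z) = Z (r(p, Z) = 0 + Z = Z)
K(m) = 6*m (K(m) = 3*(m + m) = 3*(2*m) = 6*m)
K(5)*(-10 - 22) = (6*5)*(-10 - 22) = 30*(-32) = -960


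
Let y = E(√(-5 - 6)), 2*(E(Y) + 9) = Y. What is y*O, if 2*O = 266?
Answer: -1197 + 133*I*√11/2 ≈ -1197.0 + 220.56*I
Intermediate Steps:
O = 133 (O = (½)*266 = 133)
E(Y) = -9 + Y/2
y = -9 + I*√11/2 (y = -9 + √(-5 - 6)/2 = -9 + √(-11)/2 = -9 + (I*√11)/2 = -9 + I*√11/2 ≈ -9.0 + 1.6583*I)
y*O = (-9 + I*√11/2)*133 = -1197 + 133*I*√11/2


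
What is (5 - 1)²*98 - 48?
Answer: 1520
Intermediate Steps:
(5 - 1)²*98 - 48 = 4²*98 - 48 = 16*98 - 48 = 1568 - 48 = 1520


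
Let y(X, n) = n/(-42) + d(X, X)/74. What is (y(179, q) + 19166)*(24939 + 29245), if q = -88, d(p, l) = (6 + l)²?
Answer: 22336947620/21 ≈ 1.0637e+9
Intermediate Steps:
y(X, n) = -n/42 + (6 + X)²/74 (y(X, n) = n/(-42) + (6 + X)²/74 = n*(-1/42) + (6 + X)²*(1/74) = -n/42 + (6 + X)²/74)
(y(179, q) + 19166)*(24939 + 29245) = ((-1/42*(-88) + (6 + 179)²/74) + 19166)*(24939 + 29245) = ((44/21 + (1/74)*185²) + 19166)*54184 = ((44/21 + (1/74)*34225) + 19166)*54184 = ((44/21 + 925/2) + 19166)*54184 = (19513/42 + 19166)*54184 = (824485/42)*54184 = 22336947620/21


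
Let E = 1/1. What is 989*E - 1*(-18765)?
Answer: 19754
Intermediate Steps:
E = 1
989*E - 1*(-18765) = 989*1 - 1*(-18765) = 989 + 18765 = 19754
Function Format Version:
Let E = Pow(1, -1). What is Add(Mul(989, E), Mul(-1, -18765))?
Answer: 19754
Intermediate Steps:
E = 1
Add(Mul(989, E), Mul(-1, -18765)) = Add(Mul(989, 1), Mul(-1, -18765)) = Add(989, 18765) = 19754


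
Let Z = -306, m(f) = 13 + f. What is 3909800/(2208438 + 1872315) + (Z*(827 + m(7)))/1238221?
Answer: 3783538741754/5052874060413 ≈ 0.74879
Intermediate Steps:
3909800/(2208438 + 1872315) + (Z*(827 + m(7)))/1238221 = 3909800/(2208438 + 1872315) - 306*(827 + (13 + 7))/1238221 = 3909800/4080753 - 306*(827 + 20)*(1/1238221) = 3909800*(1/4080753) - 306*847*(1/1238221) = 3909800/4080753 - 259182*1/1238221 = 3909800/4080753 - 259182/1238221 = 3783538741754/5052874060413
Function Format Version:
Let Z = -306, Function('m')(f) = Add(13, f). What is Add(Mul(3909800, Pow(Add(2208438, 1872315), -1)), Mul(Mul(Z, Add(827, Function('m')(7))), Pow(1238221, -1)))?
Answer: Rational(3783538741754, 5052874060413) ≈ 0.74879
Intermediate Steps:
Add(Mul(3909800, Pow(Add(2208438, 1872315), -1)), Mul(Mul(Z, Add(827, Function('m')(7))), Pow(1238221, -1))) = Add(Mul(3909800, Pow(Add(2208438, 1872315), -1)), Mul(Mul(-306, Add(827, Add(13, 7))), Pow(1238221, -1))) = Add(Mul(3909800, Pow(4080753, -1)), Mul(Mul(-306, Add(827, 20)), Rational(1, 1238221))) = Add(Mul(3909800, Rational(1, 4080753)), Mul(Mul(-306, 847), Rational(1, 1238221))) = Add(Rational(3909800, 4080753), Mul(-259182, Rational(1, 1238221))) = Add(Rational(3909800, 4080753), Rational(-259182, 1238221)) = Rational(3783538741754, 5052874060413)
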